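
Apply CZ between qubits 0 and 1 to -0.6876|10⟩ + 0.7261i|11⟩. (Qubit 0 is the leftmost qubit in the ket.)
-0.6876|10⟩ - 0.7261i|11⟩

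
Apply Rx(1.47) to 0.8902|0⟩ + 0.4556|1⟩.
(0.6604 - 0.3055i)|0⟩ + (0.338 - 0.597i)|1⟩

Rx(1.47) = [[cos(θ/2), −i·sin(θ/2)], [−i·sin(θ/2), cos(θ/2)]]; θ = 1.47, cos(θ/2) ≈ 0.741831, sin(θ/2) ≈ 0.670587.
With a = amp(|0⟩) = 0.8902 and b = amp(|1⟩) = 0.4556:
new amp(|0⟩) = (0.741831)·a + (-0.670587i)·b = (0.6604 - 0.3055i)
new amp(|1⟩) = (-0.670587i)·a + (0.741831)·b = (0.338 - 0.597i)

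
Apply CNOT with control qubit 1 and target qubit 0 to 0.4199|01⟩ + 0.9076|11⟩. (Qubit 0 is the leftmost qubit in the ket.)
0.9076|01⟩ + 0.4199|11⟩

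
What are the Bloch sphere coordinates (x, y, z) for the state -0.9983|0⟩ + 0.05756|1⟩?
(-0.1149, 0, 0.9933)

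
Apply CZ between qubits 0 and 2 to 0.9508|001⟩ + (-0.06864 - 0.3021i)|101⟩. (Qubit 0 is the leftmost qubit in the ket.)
0.9508|001⟩ + (0.06864 + 0.3021i)|101⟩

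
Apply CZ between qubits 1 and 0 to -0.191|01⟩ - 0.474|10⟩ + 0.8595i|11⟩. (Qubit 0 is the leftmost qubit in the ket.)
-0.191|01⟩ - 0.474|10⟩ - 0.8595i|11⟩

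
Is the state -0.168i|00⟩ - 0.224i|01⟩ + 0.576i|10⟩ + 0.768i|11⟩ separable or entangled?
Separable

Writing the state as a|00⟩ + b|01⟩ + c|10⟩ + d|11⟩, it is a product state iff ad − bc = 0.
Here (a, b, c, d) = (-0.168i, -0.224i, 0.576i, 0.768i): ad − bc = (-0.168i)(0.768i) − (-0.224i)(0.576i) = 0, so the state is separable.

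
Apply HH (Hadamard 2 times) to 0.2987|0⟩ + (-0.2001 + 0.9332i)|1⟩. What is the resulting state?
0.2987|0⟩ + (-0.2001 + 0.9332i)|1⟩

H² = I, so an even number of Hadamards cancels: H^2 = I and the state is unchanged.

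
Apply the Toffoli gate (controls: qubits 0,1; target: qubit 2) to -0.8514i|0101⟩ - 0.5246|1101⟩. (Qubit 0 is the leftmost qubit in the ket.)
-0.8514i|0101⟩ - 0.5246|1111⟩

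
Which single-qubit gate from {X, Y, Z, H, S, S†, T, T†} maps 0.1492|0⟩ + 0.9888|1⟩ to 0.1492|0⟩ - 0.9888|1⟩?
Z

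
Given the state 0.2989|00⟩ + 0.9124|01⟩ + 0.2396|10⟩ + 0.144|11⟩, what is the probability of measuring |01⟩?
0.8325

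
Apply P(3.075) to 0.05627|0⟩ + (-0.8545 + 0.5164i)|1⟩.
0.05627|0⟩ + (0.8182 - 0.5721i)|1⟩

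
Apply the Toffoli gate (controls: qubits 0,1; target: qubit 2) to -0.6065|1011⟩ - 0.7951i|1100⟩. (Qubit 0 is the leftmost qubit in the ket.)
-0.6065|1011⟩ - 0.7951i|1110⟩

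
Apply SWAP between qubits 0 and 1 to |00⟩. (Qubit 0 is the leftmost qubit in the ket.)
|00⟩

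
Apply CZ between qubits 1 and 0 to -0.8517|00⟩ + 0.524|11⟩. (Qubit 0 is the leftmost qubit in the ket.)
-0.8517|00⟩ - 0.524|11⟩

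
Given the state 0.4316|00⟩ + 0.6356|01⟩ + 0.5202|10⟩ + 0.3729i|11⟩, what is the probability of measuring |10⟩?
0.2706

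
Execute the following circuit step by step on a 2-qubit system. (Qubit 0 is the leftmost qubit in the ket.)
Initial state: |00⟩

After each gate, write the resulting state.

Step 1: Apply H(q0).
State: 1/√2|00⟩ + 1/√2|10⟩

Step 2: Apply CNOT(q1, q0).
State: 1/√2|00⟩ + 1/√2|10⟩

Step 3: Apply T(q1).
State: 1/√2|00⟩ + 1/√2|10⟩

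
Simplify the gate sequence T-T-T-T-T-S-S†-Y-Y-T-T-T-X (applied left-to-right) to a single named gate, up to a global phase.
X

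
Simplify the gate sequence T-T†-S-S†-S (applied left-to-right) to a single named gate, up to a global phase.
S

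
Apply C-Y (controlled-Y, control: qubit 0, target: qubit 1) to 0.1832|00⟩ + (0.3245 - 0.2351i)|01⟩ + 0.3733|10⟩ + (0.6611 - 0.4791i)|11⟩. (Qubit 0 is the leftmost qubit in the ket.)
0.1832|00⟩ + (0.3245 - 0.2351i)|01⟩ + (-0.4791 - 0.6611i)|10⟩ + 0.3733i|11⟩

C-Y leaves the control-|0⟩ kets |00⟩, |01⟩ unchanged and applies Y to qubit 1 on the control-|1⟩ pair (|10⟩, |11⟩).
Y = [[0, -i], [i, 0]].
With a = amp(|10⟩) = 0.3733 and b = amp(|11⟩) = (0.6611 - 0.4791i):
new amp(|10⟩) = (-i)·b = (-0.4791 - 0.6611i)
new amp(|11⟩) = (i)·a = 0.3733i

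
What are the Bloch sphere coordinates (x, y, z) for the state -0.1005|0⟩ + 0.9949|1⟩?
(-0.2, 0, -0.9797)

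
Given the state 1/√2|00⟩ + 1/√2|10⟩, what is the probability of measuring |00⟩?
1/2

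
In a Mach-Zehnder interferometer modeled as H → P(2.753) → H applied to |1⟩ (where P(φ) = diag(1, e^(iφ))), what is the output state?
(0.9627 - 0.1894i)|0⟩ + (0.03728 + 0.1894i)|1⟩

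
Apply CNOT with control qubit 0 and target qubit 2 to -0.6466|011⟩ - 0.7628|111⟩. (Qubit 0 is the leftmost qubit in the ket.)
-0.6466|011⟩ - 0.7628|110⟩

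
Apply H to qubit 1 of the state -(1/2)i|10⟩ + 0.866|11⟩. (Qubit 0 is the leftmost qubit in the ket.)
(0.6124 - (1/√8)i)|10⟩ + (-0.6124 - (1/√8)i)|11⟩

H on qubit 1 mixes each pair of kets that differ only in qubit 1: amplitudes (a, b) of (|…0…⟩, |…1…⟩) become ((a + b)/√2, (a − b)/√2). Kets absent from the input have amplitude 0.
(|10⟩, |11⟩): (a, b) = (-(1/2)i, 0.866) → ((0.6124 - (1/√8)i), (-0.6124 - (1/√8)i))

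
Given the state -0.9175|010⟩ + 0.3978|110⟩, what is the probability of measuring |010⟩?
0.8418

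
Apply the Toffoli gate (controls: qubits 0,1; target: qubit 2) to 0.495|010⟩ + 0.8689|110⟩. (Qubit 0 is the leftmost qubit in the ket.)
0.495|010⟩ + 0.8689|111⟩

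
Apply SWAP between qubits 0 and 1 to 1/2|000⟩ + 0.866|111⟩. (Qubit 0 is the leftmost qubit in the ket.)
1/2|000⟩ + 0.866|111⟩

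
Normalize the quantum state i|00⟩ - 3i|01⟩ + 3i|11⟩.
0.2294i|00⟩ - 0.6882i|01⟩ + 0.6882i|11⟩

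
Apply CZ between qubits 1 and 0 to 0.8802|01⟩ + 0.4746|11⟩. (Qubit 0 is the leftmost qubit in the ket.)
0.8802|01⟩ - 0.4746|11⟩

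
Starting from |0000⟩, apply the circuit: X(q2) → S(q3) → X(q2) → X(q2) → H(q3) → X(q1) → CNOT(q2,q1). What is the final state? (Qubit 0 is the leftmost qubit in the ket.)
1/√2|0010⟩ + 1/√2|0011⟩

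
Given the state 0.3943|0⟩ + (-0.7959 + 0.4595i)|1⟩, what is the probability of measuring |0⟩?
0.1555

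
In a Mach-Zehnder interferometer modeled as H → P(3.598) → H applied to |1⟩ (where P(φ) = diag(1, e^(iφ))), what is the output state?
(0.9488 + 0.2204i)|0⟩ + (0.05118 - 0.2204i)|1⟩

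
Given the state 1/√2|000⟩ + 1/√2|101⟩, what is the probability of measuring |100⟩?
0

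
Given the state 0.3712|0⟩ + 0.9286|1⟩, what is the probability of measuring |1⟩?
0.8623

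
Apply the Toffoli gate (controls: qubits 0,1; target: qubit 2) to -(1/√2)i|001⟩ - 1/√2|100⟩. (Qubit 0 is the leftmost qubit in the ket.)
-(1/√2)i|001⟩ - 1/√2|100⟩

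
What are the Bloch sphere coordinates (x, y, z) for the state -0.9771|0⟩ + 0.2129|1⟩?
(-0.416, 0, 0.9094)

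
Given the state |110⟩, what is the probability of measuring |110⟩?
1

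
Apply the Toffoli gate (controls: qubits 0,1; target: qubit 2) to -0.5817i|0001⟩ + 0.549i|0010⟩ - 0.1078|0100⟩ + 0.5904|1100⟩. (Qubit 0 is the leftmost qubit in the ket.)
-0.5817i|0001⟩ + 0.549i|0010⟩ - 0.1078|0100⟩ + 0.5904|1110⟩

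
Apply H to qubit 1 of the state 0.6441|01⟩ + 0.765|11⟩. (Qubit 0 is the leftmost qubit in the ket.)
0.4554|00⟩ - 0.4554|01⟩ + 0.5409|10⟩ - 0.5409|11⟩

H on qubit 1 mixes each pair of kets that differ only in qubit 1: amplitudes (a, b) of (|…0…⟩, |…1…⟩) become ((a + b)/√2, (a − b)/√2). Kets absent from the input have amplitude 0.
(|00⟩, |01⟩): (a, b) = (0, 0.6441) → (0.4554, -0.4554)
(|10⟩, |11⟩): (a, b) = (0, 0.765) → (0.5409, -0.5409)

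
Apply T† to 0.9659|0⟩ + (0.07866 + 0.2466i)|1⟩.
0.9659|0⟩ + (0.23 + 0.1188i)|1⟩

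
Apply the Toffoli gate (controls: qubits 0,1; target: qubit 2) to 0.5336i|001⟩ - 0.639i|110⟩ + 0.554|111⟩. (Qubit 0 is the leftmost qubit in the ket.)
0.5336i|001⟩ + 0.554|110⟩ - 0.639i|111⟩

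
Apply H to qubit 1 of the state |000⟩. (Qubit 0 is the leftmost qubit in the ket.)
1/√2|000⟩ + 1/√2|010⟩

H on qubit 1 mixes each pair of kets that differ only in qubit 1: amplitudes (a, b) of (|…0…⟩, |…1…⟩) become ((a + b)/√2, (a − b)/√2). Kets absent from the input have amplitude 0.
(|000⟩, |010⟩): (a, b) = (1, 0) → (1/√2, 1/√2)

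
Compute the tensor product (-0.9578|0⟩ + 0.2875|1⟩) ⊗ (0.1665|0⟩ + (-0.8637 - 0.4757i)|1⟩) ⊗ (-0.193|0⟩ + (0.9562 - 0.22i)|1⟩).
0.03078|000⟩ + (-0.1525 + 0.03508i)|001⟩ + (-0.1597 - 0.08794i)|010⟩ + (0.8913 + 0.2537i)|011⟩ - 0.009239|100⟩ + (0.04577 - 0.01053i)|101⟩ + (0.04792 + 0.0264i)|110⟩ + (-0.2675 - 0.07614i)|111⟩

amp(|b₁b₂…⟩) = product of the factor amplitudes for bits b₁, b₂, …; only kets whose every factor amplitude is nonzero survive.
|000⟩: (-0.9578)(0.1665)(-0.193) = 0.03078
|001⟩: (-0.9578)(0.1665)(0.9562 - 0.22i) = (-0.1525 + 0.03508i)
|010⟩: (-0.9578)(-0.8637 - 0.4757i)(-0.193) = (-0.1597 - 0.08794i)
|011⟩: (-0.9578)(-0.8637 - 0.4757i)(0.9562 - 0.22i) = (0.8913 + 0.2537i)
|100⟩: (0.2875)(0.1665)(-0.193) = -0.009239
|101⟩: (0.2875)(0.1665)(0.9562 - 0.22i) = (0.04577 - 0.01053i)
|110⟩: (0.2875)(-0.8637 - 0.4757i)(-0.193) = (0.04792 + 0.0264i)
|111⟩: (0.2875)(-0.8637 - 0.4757i)(0.9562 - 0.22i) = (-0.2675 - 0.07614i)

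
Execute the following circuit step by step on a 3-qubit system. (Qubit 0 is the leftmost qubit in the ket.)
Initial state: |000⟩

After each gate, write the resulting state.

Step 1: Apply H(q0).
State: 1/√2|000⟩ + 1/√2|100⟩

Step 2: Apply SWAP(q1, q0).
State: 1/√2|000⟩ + 1/√2|010⟩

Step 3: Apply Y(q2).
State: (1/√2)i|001⟩ + (1/√2)i|011⟩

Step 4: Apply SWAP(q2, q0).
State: (1/√2)i|100⟩ + (1/√2)i|110⟩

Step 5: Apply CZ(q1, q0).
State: (1/√2)i|100⟩ - (1/√2)i|110⟩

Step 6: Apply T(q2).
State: (1/√2)i|100⟩ - (1/√2)i|110⟩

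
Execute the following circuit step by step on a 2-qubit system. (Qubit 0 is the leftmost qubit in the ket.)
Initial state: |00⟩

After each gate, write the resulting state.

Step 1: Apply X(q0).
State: |10⟩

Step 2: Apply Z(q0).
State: -|10⟩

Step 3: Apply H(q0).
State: -1/√2|00⟩ + 1/√2|10⟩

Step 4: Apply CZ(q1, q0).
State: -1/√2|00⟩ + 1/√2|10⟩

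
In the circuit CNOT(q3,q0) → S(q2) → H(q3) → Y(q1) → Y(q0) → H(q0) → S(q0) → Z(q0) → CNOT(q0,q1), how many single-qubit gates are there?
7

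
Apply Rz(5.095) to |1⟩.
(-0.8287 + 0.5598i)|1⟩

Rz(5.095) = [[e^(−iθ/2), 0], [0, e^(iθ/2)]] with e^(±iθ/2) = cos(θ/2) ± i·sin(θ/2); θ = 5.095, cos(θ/2) ≈ -0.828657, sin(θ/2) ≈ 0.559757.
With a = amp(|0⟩) = 0 and b = amp(|1⟩) = 1:
new amp(|0⟩) = (-0.828657 - 0.559757i)·a = 0
new amp(|1⟩) = (-0.828657 + 0.559757i)·b = (-0.8287 + 0.5598i)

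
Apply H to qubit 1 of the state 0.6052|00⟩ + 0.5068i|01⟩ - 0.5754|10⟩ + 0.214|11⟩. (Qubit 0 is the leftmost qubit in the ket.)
(0.4279 + 0.3584i)|00⟩ + (0.4279 - 0.3584i)|01⟩ - 0.2555|10⟩ - 0.5582|11⟩

H on qubit 1 mixes each pair of kets that differ only in qubit 1: amplitudes (a, b) of (|…0…⟩, |…1…⟩) become ((a + b)/√2, (a − b)/√2). Kets absent from the input have amplitude 0.
(|00⟩, |01⟩): (a, b) = (0.6052, 0.5068i) → ((0.4279 + 0.3584i), (0.4279 - 0.3584i))
(|10⟩, |11⟩): (a, b) = (-0.5754, 0.214) → (-0.2555, -0.5582)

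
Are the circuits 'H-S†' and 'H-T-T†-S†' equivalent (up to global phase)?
Yes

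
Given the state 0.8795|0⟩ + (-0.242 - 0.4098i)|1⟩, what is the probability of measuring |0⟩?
0.7735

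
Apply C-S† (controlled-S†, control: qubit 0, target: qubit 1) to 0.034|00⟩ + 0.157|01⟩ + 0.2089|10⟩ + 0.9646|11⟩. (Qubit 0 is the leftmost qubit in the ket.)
0.034|00⟩ + 0.157|01⟩ + 0.2089|10⟩ - 0.9646i|11⟩

C-S† leaves the control-|0⟩ kets |00⟩, |01⟩ unchanged and applies S† to qubit 1 on the control-|1⟩ pair (|10⟩, |11⟩).
S† = [[1, 0], [0, -i]].
With a = amp(|10⟩) = 0.2089 and b = amp(|11⟩) = 0.9646:
new amp(|10⟩) = (1)·a = 0.2089
new amp(|11⟩) = (-i)·b = -0.9646i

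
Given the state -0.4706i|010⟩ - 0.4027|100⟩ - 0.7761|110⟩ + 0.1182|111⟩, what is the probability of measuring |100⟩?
0.1622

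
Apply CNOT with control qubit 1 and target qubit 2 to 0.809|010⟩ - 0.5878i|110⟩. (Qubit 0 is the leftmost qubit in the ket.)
0.809|011⟩ - 0.5878i|111⟩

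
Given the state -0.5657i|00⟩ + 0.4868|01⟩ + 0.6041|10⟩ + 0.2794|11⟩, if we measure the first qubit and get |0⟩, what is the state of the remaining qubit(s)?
-0.758i|0⟩ + 0.6523|1⟩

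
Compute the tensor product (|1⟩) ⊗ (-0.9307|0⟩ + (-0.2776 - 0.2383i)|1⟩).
-0.9307|10⟩ + (-0.2776 - 0.2383i)|11⟩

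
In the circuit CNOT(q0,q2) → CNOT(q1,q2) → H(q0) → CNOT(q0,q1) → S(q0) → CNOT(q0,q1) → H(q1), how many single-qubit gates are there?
3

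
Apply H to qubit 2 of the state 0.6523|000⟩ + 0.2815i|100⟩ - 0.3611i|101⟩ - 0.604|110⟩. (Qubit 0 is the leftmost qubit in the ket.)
0.4612|000⟩ + 0.4612|001⟩ - 0.05629i|100⟩ + 0.4544i|101⟩ - 0.4271|110⟩ - 0.4271|111⟩

H on qubit 2 mixes each pair of kets that differ only in qubit 2: amplitudes (a, b) of (|…0…⟩, |…1…⟩) become ((a + b)/√2, (a − b)/√2). Kets absent from the input have amplitude 0.
(|000⟩, |001⟩): (a, b) = (0.6523, 0) → (0.4612, 0.4612)
(|100⟩, |101⟩): (a, b) = (0.2815i, -0.3611i) → (-0.05629i, 0.4544i)
(|110⟩, |111⟩): (a, b) = (-0.604, 0) → (-0.4271, -0.4271)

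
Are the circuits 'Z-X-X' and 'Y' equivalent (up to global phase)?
No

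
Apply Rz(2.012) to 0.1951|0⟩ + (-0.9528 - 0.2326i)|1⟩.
(0.1044 - 0.1648i)|0⟩ + (-0.3135 - 0.9293i)|1⟩

Rz(2.012) = [[e^(−iθ/2), 0], [0, e^(iθ/2)]] with e^(±iθ/2) = cos(θ/2) ± i·sin(θ/2); θ = 2.012, cos(θ/2) ≈ 0.535244, sin(θ/2) ≈ 0.844698.
With a = amp(|0⟩) = 0.1951 and b = amp(|1⟩) = (-0.9528 - 0.2326i):
new amp(|0⟩) = (0.535244 - 0.844698i)·a = (0.1044 - 0.1648i)
new amp(|1⟩) = (0.535244 + 0.844698i)·b = (-0.3135 - 0.9293i)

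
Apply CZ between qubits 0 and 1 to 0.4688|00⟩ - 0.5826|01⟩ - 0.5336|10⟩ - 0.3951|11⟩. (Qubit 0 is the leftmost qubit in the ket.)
0.4688|00⟩ - 0.5826|01⟩ - 0.5336|10⟩ + 0.3951|11⟩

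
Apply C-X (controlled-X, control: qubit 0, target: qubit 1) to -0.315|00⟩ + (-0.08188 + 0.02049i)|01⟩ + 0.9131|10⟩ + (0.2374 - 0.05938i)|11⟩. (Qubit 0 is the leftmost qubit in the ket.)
-0.315|00⟩ + (-0.08188 + 0.02049i)|01⟩ + (0.2374 - 0.05938i)|10⟩ + 0.9131|11⟩

C-X leaves the control-|0⟩ kets |00⟩, |01⟩ unchanged and applies X to qubit 1 on the control-|1⟩ pair (|10⟩, |11⟩).
X = [[0, 1], [1, 0]].
With a = amp(|10⟩) = 0.9131 and b = amp(|11⟩) = (0.2374 - 0.05938i):
new amp(|10⟩) = (1)·b = (0.2374 - 0.05938i)
new amp(|11⟩) = (1)·a = 0.9131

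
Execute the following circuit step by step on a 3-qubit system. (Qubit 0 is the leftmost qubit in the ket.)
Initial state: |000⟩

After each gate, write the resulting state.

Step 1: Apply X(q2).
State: |001⟩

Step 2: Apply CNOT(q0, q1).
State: |001⟩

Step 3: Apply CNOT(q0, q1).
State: |001⟩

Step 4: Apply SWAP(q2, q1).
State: |010⟩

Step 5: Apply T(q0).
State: |010⟩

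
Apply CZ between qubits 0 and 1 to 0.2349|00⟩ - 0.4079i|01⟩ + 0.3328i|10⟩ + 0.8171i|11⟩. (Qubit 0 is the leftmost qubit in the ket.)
0.2349|00⟩ - 0.4079i|01⟩ + 0.3328i|10⟩ - 0.8171i|11⟩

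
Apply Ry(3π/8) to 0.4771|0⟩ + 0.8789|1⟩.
-0.0916|0⟩ + 0.9958|1⟩

Ry(3π/8) = [[cos(θ/2), −sin(θ/2)], [sin(θ/2), cos(θ/2)]]; θ = 3π/8, cos(θ/2) ≈ 0.83147, sin(θ/2) ≈ 0.55557.
With a = amp(|0⟩) = 0.4771 and b = amp(|1⟩) = 0.8789:
new amp(|0⟩) = (0.83147)·a + (-0.55557)·b = -0.0916
new amp(|1⟩) = (0.55557)·a + (0.83147)·b = 0.9958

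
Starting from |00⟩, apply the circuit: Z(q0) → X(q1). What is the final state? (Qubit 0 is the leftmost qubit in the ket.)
|01⟩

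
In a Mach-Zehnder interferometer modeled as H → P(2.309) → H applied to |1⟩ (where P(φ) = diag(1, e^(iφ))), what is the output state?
(0.8365 - 0.3698i)|0⟩ + (0.1635 + 0.3698i)|1⟩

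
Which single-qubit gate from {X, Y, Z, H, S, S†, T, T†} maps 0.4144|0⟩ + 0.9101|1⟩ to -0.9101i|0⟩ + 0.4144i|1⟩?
Y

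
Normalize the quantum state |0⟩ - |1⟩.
1/√2|0⟩ - 1/√2|1⟩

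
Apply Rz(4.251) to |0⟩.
(-0.5267 - 0.8501i)|0⟩

Rz(4.251) = [[e^(−iθ/2), 0], [0, e^(iθ/2)]] with e^(±iθ/2) = cos(θ/2) ± i·sin(θ/2); θ = 4.251, cos(θ/2) ≈ -0.526691, sin(θ/2) ≈ 0.850057.
With a = amp(|0⟩) = 1 and b = amp(|1⟩) = 0:
new amp(|0⟩) = (-0.526691 - 0.850057i)·a = (-0.5267 - 0.8501i)
new amp(|1⟩) = (-0.526691 + 0.850057i)·b = 0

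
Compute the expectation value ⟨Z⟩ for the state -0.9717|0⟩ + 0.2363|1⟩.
0.8884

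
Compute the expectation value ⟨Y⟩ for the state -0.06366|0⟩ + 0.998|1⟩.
0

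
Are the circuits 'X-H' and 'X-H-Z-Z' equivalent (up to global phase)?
Yes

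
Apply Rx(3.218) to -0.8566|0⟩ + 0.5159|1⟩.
(0.03272 - 0.5155i)|0⟩ + (-0.0197 + 0.856i)|1⟩

Rx(3.218) = [[cos(θ/2), −i·sin(θ/2)], [−i·sin(θ/2), cos(θ/2)]]; θ = 3.218, cos(θ/2) ≈ -0.0381944, sin(θ/2) ≈ 0.99927.
With a = amp(|0⟩) = -0.8566 and b = amp(|1⟩) = 0.5159:
new amp(|0⟩) = (-0.0381944)·a + (-0.99927i)·b = (0.03272 - 0.5155i)
new amp(|1⟩) = (-0.99927i)·a + (-0.0381944)·b = (-0.0197 + 0.856i)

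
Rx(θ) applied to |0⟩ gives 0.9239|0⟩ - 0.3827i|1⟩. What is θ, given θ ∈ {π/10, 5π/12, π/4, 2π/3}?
π/4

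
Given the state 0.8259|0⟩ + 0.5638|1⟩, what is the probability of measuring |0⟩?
0.6821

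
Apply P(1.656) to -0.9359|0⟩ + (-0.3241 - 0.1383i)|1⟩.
-0.9359|0⟩ + (0.1654 - 0.3112i)|1⟩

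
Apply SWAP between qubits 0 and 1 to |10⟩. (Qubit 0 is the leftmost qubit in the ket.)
|01⟩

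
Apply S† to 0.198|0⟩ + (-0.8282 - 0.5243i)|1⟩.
0.198|0⟩ + (-0.5243 + 0.8282i)|1⟩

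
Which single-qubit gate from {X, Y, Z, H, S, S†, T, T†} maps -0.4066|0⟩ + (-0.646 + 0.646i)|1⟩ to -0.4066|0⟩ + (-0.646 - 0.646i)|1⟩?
S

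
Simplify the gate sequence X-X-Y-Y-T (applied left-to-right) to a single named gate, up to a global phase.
T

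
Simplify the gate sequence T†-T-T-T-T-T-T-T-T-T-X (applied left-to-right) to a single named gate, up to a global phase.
X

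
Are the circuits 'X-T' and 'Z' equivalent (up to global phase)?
No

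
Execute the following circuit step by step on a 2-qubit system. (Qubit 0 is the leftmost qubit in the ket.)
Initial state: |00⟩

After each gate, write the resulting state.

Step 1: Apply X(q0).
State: |10⟩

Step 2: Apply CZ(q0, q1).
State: |10⟩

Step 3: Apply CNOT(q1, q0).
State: |10⟩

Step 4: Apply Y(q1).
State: i|11⟩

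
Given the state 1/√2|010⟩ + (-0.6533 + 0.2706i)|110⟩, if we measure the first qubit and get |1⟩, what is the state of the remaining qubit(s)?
(-0.9239 + 0.3827i)|10⟩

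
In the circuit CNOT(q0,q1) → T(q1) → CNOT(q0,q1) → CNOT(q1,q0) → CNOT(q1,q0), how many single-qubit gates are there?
1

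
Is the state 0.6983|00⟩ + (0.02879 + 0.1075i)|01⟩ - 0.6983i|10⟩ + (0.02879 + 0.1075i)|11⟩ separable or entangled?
Entangled

Writing the state as a|00⟩ + b|01⟩ + c|10⟩ + d|11⟩, it is a product state iff ad − bc = 0.
Here (a, b, c, d) = (0.6983, (0.02879 + 0.1075i), -0.6983i, (0.02879 + 0.1075i)): ad − bc = (0.6983)(0.02879 + 0.1075i) − (0.02879 + 0.1075i)(-0.6983i) = (-0.05496 + 0.09517i) ≠ 0, so the state is entangled.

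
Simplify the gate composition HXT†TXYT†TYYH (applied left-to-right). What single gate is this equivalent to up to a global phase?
Y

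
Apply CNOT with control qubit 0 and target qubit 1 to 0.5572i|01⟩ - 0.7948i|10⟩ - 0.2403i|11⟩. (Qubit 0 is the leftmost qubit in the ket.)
0.5572i|01⟩ - 0.2403i|10⟩ - 0.7948i|11⟩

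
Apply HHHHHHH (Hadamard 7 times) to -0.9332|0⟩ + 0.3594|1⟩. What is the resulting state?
-0.4057|0⟩ - 0.914|1⟩

H² = I, so H^7 = H: a single Hadamard. With (a, b) = (-0.9332, 0.3594), H gives ((a + b)/√2, (a − b)/√2) = (-0.4057, -0.914).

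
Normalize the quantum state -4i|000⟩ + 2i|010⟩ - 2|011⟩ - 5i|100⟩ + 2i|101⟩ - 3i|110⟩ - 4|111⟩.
-0.4529i|000⟩ + 0.2265i|010⟩ - 0.2265|011⟩ - 0.5661i|100⟩ + 0.2265i|101⟩ - 0.3397i|110⟩ - 0.4529|111⟩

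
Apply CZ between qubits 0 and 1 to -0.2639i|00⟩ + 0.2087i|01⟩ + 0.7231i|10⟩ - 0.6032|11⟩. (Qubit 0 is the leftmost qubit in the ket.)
-0.2639i|00⟩ + 0.2087i|01⟩ + 0.7231i|10⟩ + 0.6032|11⟩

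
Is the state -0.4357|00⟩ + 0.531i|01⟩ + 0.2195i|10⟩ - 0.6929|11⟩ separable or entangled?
Entangled

Writing the state as a|00⟩ + b|01⟩ + c|10⟩ + d|11⟩, it is a product state iff ad − bc = 0.
Here (a, b, c, d) = (-0.4357, 0.531i, 0.2195i, -0.6929): ad − bc = (-0.4357)(-0.6929) − (0.531i)(0.2195i) = 0.4185 ≠ 0, so the state is entangled.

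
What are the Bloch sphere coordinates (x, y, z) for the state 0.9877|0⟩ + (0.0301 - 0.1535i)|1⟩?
(0.05946, -0.3032, 0.9511)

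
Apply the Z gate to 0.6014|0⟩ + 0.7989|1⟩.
0.6014|0⟩ - 0.7989|1⟩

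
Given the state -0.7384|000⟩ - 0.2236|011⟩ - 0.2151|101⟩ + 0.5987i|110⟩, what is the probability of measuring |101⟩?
0.04627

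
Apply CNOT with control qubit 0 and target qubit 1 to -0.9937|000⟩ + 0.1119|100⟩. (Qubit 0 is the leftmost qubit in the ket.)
-0.9937|000⟩ + 0.1119|110⟩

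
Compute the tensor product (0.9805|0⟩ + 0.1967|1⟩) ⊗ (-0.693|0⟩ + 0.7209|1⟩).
-0.6795|00⟩ + 0.7068|01⟩ - 0.1363|10⟩ + 0.1418|11⟩

amp(|b₁b₂…⟩) = product of the factor amplitudes for bits b₁, b₂, …; only kets whose every factor amplitude is nonzero survive.
|00⟩: (0.9805)(-0.693) = -0.6795
|01⟩: (0.9805)(0.7209) = 0.7068
|10⟩: (0.1967)(-0.693) = -0.1363
|11⟩: (0.1967)(0.7209) = 0.1418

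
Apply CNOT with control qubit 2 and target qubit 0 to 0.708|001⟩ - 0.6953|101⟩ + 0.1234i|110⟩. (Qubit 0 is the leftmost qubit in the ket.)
-0.6953|001⟩ + 0.708|101⟩ + 0.1234i|110⟩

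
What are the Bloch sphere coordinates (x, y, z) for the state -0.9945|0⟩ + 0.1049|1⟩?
(-0.2086, 0, 0.978)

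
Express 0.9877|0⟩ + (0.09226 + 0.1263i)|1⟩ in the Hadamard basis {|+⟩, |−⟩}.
(0.7636 + 0.08931i)|+⟩ + (0.6332 - 0.08931i)|−⟩

With |ψ⟩ = α|0⟩ + β|1⟩, the Hadamard-basis coefficients are ⟨+|ψ⟩ = (α + β)/√2 and ⟨−|ψ⟩ = (α − β)/√2.
Here α = 0.9877, β = (0.09226 + 0.1263i): (α + β)/√2 = (0.7636 + 0.08931i), (α − β)/√2 = (0.6332 - 0.08931i).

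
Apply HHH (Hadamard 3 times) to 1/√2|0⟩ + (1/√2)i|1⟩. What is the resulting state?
(1/2 + (1/2)i)|0⟩ + (1/2 - (1/2)i)|1⟩

H² = I, so H^3 = H: a single Hadamard. With (a, b) = (1/√2, (1/√2)i), H gives ((a + b)/√2, (a − b)/√2) = ((1/2 + (1/2)i), (1/2 - (1/2)i)).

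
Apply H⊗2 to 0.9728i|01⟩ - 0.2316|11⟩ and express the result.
(-0.1158 + 0.4864i)|00⟩ + (0.1158 - 0.4864i)|01⟩ + (0.1158 + 0.4864i)|10⟩ + (-0.1158 - 0.4864i)|11⟩

H⊗2 gives amp(|y⟩) = (1/2) Σ_x (−1)^(x·y) amp(|x⟩), where x·y is the number of positions in which both x and y have a 1.
|00⟩: (0.9728i - 0.2316)/2 = (-0.1158 + 0.4864i)
|01⟩: (-0.9728i + 0.2316)/2 = (0.1158 - 0.4864i)
|10⟩: (0.9728i + 0.2316)/2 = (0.1158 + 0.4864i)
|11⟩: (-0.9728i - 0.2316)/2 = (-0.1158 - 0.4864i)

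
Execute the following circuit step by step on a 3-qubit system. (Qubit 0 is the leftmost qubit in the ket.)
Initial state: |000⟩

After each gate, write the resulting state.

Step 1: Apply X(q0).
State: |100⟩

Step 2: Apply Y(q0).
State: -i|000⟩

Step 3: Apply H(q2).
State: -(1/√2)i|000⟩ - (1/√2)i|001⟩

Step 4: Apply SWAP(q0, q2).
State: -(1/√2)i|000⟩ - (1/√2)i|100⟩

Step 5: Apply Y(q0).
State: -1/√2|000⟩ + 1/√2|100⟩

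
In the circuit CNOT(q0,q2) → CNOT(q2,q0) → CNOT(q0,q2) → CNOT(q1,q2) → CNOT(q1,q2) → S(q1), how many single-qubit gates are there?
1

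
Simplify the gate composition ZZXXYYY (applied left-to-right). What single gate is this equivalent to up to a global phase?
Y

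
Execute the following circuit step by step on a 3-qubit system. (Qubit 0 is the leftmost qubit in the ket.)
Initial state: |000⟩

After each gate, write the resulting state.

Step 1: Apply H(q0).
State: 1/√2|000⟩ + 1/√2|100⟩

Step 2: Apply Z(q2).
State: 1/√2|000⟩ + 1/√2|100⟩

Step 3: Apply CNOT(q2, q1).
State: 1/√2|000⟩ + 1/√2|100⟩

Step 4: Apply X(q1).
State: 1/√2|010⟩ + 1/√2|110⟩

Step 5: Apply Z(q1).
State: -1/√2|010⟩ - 1/√2|110⟩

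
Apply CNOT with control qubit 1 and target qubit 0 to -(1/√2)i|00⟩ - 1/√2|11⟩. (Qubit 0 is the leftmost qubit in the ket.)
-(1/√2)i|00⟩ - 1/√2|01⟩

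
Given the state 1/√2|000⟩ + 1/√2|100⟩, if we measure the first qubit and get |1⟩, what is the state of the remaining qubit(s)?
|00⟩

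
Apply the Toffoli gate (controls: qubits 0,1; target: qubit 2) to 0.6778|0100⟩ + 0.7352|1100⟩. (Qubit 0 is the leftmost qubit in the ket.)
0.6778|0100⟩ + 0.7352|1110⟩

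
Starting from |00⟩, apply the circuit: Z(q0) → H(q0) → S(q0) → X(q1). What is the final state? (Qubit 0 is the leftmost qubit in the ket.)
1/√2|01⟩ + (1/√2)i|11⟩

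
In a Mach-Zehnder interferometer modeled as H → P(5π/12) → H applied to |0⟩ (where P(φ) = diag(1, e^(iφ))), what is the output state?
(0.6294 + 0.483i)|0⟩ + (0.3706 - 0.483i)|1⟩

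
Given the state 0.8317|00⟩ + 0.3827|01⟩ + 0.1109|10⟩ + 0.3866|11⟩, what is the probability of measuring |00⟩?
0.6917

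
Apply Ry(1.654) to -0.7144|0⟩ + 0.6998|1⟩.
-0.9987|0⟩ - 0.0519|1⟩

Ry(1.654) = [[cos(θ/2), −sin(θ/2)], [sin(θ/2), cos(θ/2)]]; θ = 1.654, cos(θ/2) ≈ 0.677087, sin(θ/2) ≈ 0.735903.
With a = amp(|0⟩) = -0.7144 and b = amp(|1⟩) = 0.6998:
new amp(|0⟩) = (0.677087)·a + (-0.735903)·b = -0.9987
new amp(|1⟩) = (0.735903)·a + (0.677087)·b = -0.0519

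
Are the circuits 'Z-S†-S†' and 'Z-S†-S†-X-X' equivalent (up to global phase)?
Yes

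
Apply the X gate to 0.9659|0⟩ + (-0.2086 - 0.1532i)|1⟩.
(-0.2086 - 0.1532i)|0⟩ + 0.9659|1⟩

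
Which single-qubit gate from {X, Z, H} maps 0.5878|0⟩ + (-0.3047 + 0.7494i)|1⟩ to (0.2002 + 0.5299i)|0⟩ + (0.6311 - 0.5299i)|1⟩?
H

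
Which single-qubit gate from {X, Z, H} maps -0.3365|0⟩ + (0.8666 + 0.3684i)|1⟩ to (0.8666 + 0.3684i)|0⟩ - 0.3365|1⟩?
X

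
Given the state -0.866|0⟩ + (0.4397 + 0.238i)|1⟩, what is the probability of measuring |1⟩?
0.25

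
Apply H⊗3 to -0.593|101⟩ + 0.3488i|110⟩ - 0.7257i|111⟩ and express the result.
(-0.2097 - 0.1333i)|000⟩ + (0.2097 + 0.3799i)|001⟩ + (-0.2097 + 0.1333i)|010⟩ + (0.2097 - 0.3799i)|011⟩ + (0.2097 + 0.1333i)|100⟩ + (-0.2097 - 0.3799i)|101⟩ + (0.2097 - 0.1333i)|110⟩ + (-0.2097 + 0.3799i)|111⟩

H⊗3 gives amp(|y⟩) = (1/2√2) Σ_x (−1)^(x·y) amp(|x⟩), where x·y is the number of positions in which both x and y have a 1.
|000⟩: (-0.593 + 0.3488i - 0.7257i)/(2√2) = (-0.2097 - 0.1333i)
|001⟩: (0.593 + 0.3488i + 0.7257i)/(2√2) = (0.2097 + 0.3799i)
|010⟩: (-0.593 - 0.3488i + 0.7257i)/(2√2) = (-0.2097 + 0.1333i)
|011⟩: (0.593 - 0.3488i - 0.7257i)/(2√2) = (0.2097 - 0.3799i)
|100⟩: (0.593 - 0.3488i + 0.7257i)/(2√2) = (0.2097 + 0.1333i)
|101⟩: (-0.593 - 0.3488i - 0.7257i)/(2√2) = (-0.2097 - 0.3799i)
|110⟩: (0.593 + 0.3488i - 0.7257i)/(2√2) = (0.2097 - 0.1333i)
|111⟩: (-0.593 + 0.3488i + 0.7257i)/(2√2) = (-0.2097 + 0.3799i)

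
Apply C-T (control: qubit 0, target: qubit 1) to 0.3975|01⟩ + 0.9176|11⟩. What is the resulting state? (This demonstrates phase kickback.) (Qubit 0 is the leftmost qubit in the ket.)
0.3975|01⟩ + (0.6488 + 0.6488i)|11⟩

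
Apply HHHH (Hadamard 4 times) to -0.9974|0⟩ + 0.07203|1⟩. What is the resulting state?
-0.9974|0⟩ + 0.07203|1⟩

H² = I, so an even number of Hadamards cancels: H^4 = I and the state is unchanged.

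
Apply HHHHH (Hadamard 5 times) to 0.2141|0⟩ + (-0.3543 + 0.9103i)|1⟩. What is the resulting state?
(-0.09914 + 0.6437i)|0⟩ + (0.4019 - 0.6437i)|1⟩

H² = I, so H^5 = H: a single Hadamard. With (a, b) = (0.2141, (-0.3543 + 0.9103i)), H gives ((a + b)/√2, (a − b)/√2) = ((-0.09914 + 0.6437i), (0.4019 - 0.6437i)).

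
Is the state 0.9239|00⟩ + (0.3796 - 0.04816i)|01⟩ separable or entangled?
Separable

Writing the state as a|00⟩ + b|01⟩ + c|10⟩ + d|11⟩, it is a product state iff ad − bc = 0.
Here (a, b, c, d) = (0.9239, (0.3796 - 0.04816i), 0, 0): ad − bc = (0.9239)(0) − (0.3796 - 0.04816i)(0) = 0, so the state is separable.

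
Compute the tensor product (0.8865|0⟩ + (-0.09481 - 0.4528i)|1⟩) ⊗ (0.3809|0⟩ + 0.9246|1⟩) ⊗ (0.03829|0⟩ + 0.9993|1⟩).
0.01293|000⟩ + 0.3374|001⟩ + 0.03138|010⟩ + 0.8191|011⟩ + (-0.001383 - 0.006604i)|100⟩ + (-0.03609 - 0.1724i)|101⟩ + (-0.003357 - 0.01603i)|110⟩ + (-0.0876 - 0.4184i)|111⟩

amp(|b₁b₂…⟩) = product of the factor amplitudes for bits b₁, b₂, …; only kets whose every factor amplitude is nonzero survive.
|000⟩: (0.8865)(0.3809)(0.03829) = 0.01293
|001⟩: (0.8865)(0.3809)(0.9993) = 0.3374
|010⟩: (0.8865)(0.9246)(0.03829) = 0.03138
|011⟩: (0.8865)(0.9246)(0.9993) = 0.8191
|100⟩: (-0.09481 - 0.4528i)(0.3809)(0.03829) = (-0.001383 - 0.006604i)
|101⟩: (-0.09481 - 0.4528i)(0.3809)(0.9993) = (-0.03609 - 0.1724i)
|110⟩: (-0.09481 - 0.4528i)(0.9246)(0.03829) = (-0.003357 - 0.01603i)
|111⟩: (-0.09481 - 0.4528i)(0.9246)(0.9993) = (-0.0876 - 0.4184i)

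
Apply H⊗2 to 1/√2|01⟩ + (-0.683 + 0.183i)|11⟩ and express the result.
(0.01205 + 0.0915i)|00⟩ + (-0.01205 - 0.0915i)|01⟩ + (0.6951 - 0.0915i)|10⟩ + (-0.6951 + 0.0915i)|11⟩

H⊗2 gives amp(|y⟩) = (1/2) Σ_x (−1)^(x·y) amp(|x⟩), where x·y is the number of positions in which both x and y have a 1.
|00⟩: (1/√2 + (-0.683 + 0.183i))/2 = (0.01205 + 0.0915i)
|01⟩: (-1/√2 - (-0.683 + 0.183i))/2 = (-0.01205 - 0.0915i)
|10⟩: (1/√2 - (-0.683 + 0.183i))/2 = (0.6951 - 0.0915i)
|11⟩: (-1/√2 + (-0.683 + 0.183i))/2 = (-0.6951 + 0.0915i)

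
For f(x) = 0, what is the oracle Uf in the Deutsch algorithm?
I ⊗ I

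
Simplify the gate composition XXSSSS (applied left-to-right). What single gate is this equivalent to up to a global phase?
I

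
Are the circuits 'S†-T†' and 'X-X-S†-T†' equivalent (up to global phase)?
Yes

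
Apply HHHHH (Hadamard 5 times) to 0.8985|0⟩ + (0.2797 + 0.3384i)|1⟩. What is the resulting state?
(0.8331 + 0.2393i)|0⟩ + (0.4376 - 0.2393i)|1⟩

H² = I, so H^5 = H: a single Hadamard. With (a, b) = (0.8985, (0.2797 + 0.3384i)), H gives ((a + b)/√2, (a − b)/√2) = ((0.8331 + 0.2393i), (0.4376 - 0.2393i)).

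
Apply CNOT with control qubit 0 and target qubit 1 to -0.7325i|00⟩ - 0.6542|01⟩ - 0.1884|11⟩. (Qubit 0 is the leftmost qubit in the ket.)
-0.7325i|00⟩ - 0.6542|01⟩ - 0.1884|10⟩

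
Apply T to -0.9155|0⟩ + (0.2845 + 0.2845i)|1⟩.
-0.9155|0⟩ + 0.4023i|1⟩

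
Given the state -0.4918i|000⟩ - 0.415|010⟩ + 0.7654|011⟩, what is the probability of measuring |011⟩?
0.5858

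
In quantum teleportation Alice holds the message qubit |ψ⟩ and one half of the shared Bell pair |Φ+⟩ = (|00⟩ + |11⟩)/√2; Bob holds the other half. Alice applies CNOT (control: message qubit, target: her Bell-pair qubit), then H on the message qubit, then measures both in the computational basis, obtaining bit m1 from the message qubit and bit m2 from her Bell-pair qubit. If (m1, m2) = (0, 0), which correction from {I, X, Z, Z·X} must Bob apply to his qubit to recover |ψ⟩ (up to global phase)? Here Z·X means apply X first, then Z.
I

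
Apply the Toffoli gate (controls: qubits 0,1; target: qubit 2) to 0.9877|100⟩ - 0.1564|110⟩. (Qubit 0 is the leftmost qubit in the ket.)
0.9877|100⟩ - 0.1564|111⟩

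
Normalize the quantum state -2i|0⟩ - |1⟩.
-0.8944i|0⟩ - 1/√5|1⟩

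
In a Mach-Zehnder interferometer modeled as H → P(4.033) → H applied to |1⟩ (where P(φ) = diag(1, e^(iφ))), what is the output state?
(0.8142 + 0.389i)|0⟩ + (0.1858 - 0.389i)|1⟩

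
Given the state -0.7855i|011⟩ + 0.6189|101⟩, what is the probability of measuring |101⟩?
0.383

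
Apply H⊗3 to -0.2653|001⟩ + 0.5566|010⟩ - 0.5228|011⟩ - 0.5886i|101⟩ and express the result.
(-0.08185 - 0.2081i)|000⟩ + (0.4754 + 0.2081i)|001⟩ + (-0.1057 - 0.2081i)|010⟩ + (-0.2878 + 0.2081i)|011⟩ + (-0.08185 + 0.2081i)|100⟩ + (0.4754 - 0.2081i)|101⟩ + (-0.1057 + 0.2081i)|110⟩ + (-0.2878 - 0.2081i)|111⟩

H⊗3 gives amp(|y⟩) = (1/2√2) Σ_x (−1)^(x·y) amp(|x⟩), where x·y is the number of positions in which both x and y have a 1.
|000⟩: (-0.2653 + 0.5566 - 0.5228 - 0.5886i)/(2√2) = (-0.08185 - 0.2081i)
|001⟩: (0.2653 + 0.5566 + 0.5228 + 0.5886i)/(2√2) = (0.4754 + 0.2081i)
|010⟩: (-0.2653 - 0.5566 + 0.5228 - 0.5886i)/(2√2) = (-0.1057 - 0.2081i)
|011⟩: (0.2653 - 0.5566 - 0.5228 + 0.5886i)/(2√2) = (-0.2878 + 0.2081i)
|100⟩: (-0.2653 + 0.5566 - 0.5228 + 0.5886i)/(2√2) = (-0.08185 + 0.2081i)
|101⟩: (0.2653 + 0.5566 + 0.5228 - 0.5886i)/(2√2) = (0.4754 - 0.2081i)
|110⟩: (-0.2653 - 0.5566 + 0.5228 + 0.5886i)/(2√2) = (-0.1057 + 0.2081i)
|111⟩: (0.2653 - 0.5566 - 0.5228 - 0.5886i)/(2√2) = (-0.2878 - 0.2081i)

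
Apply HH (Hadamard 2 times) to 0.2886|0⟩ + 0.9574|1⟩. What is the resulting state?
0.2886|0⟩ + 0.9574|1⟩

H² = I, so an even number of Hadamards cancels: H^2 = I and the state is unchanged.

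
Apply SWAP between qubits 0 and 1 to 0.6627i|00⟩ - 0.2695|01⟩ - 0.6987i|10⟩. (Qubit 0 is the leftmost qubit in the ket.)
0.6627i|00⟩ - 0.6987i|01⟩ - 0.2695|10⟩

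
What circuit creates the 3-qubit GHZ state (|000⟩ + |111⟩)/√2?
H(q0) → CNOT(q0,q1) → CNOT(q0,q2)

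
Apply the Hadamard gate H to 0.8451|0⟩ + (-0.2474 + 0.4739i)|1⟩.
(0.4226 + 0.3351i)|0⟩ + (0.7725 - 0.3351i)|1⟩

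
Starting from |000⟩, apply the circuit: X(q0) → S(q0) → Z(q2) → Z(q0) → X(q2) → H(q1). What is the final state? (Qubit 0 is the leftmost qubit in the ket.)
-(1/√2)i|101⟩ - (1/√2)i|111⟩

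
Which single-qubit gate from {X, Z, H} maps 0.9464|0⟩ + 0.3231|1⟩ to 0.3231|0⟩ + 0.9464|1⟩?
X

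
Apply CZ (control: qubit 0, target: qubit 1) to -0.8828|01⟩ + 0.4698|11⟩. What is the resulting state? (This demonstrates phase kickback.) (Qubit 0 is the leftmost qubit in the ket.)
-0.8828|01⟩ - 0.4698|11⟩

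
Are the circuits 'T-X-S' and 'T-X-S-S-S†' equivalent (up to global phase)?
Yes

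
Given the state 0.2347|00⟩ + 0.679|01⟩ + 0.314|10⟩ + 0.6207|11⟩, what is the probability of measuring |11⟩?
0.3853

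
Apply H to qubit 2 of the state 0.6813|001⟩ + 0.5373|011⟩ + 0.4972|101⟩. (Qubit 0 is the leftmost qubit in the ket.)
0.4818|000⟩ - 0.4818|001⟩ + 0.3799|010⟩ - 0.3799|011⟩ + 0.3516|100⟩ - 0.3516|101⟩

H on qubit 2 mixes each pair of kets that differ only in qubit 2: amplitudes (a, b) of (|…0…⟩, |…1…⟩) become ((a + b)/√2, (a − b)/√2). Kets absent from the input have amplitude 0.
(|000⟩, |001⟩): (a, b) = (0, 0.6813) → (0.4818, -0.4818)
(|010⟩, |011⟩): (a, b) = (0, 0.5373) → (0.3799, -0.3799)
(|100⟩, |101⟩): (a, b) = (0, 0.4972) → (0.3516, -0.3516)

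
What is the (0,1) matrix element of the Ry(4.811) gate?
-0.6714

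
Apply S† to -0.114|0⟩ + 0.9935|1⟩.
-0.114|0⟩ - 0.9935i|1⟩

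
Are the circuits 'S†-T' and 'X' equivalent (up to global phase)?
No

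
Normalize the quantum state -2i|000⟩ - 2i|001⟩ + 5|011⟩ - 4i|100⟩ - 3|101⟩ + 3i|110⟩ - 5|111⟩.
-0.2085i|000⟩ - 0.2085i|001⟩ + 0.5213|011⟩ - 0.417i|100⟩ - 0.3128|101⟩ + 0.3128i|110⟩ - 0.5213|111⟩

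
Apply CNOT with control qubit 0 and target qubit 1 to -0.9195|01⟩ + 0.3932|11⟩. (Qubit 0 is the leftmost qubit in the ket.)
-0.9195|01⟩ + 0.3932|10⟩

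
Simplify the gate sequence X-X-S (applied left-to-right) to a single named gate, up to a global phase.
S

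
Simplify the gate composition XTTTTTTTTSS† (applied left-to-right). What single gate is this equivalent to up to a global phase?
X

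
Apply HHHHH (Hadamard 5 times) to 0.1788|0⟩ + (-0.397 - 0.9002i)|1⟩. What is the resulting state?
(-0.1543 - 0.6365i)|0⟩ + (0.4072 + 0.6365i)|1⟩

H² = I, so H^5 = H: a single Hadamard. With (a, b) = (0.1788, (-0.397 - 0.9002i)), H gives ((a + b)/√2, (a − b)/√2) = ((-0.1543 - 0.6365i), (0.4072 + 0.6365i)).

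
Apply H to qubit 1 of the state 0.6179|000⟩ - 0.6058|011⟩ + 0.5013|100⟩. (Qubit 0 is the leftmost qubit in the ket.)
0.4369|000⟩ - 0.4284|001⟩ + 0.4369|010⟩ + 0.4284|011⟩ + 0.3545|100⟩ + 0.3545|110⟩

H on qubit 1 mixes each pair of kets that differ only in qubit 1: amplitudes (a, b) of (|…0…⟩, |…1…⟩) become ((a + b)/√2, (a − b)/√2). Kets absent from the input have amplitude 0.
(|000⟩, |010⟩): (a, b) = (0.6179, 0) → (0.4369, 0.4369)
(|001⟩, |011⟩): (a, b) = (0, -0.6058) → (-0.4284, 0.4284)
(|100⟩, |110⟩): (a, b) = (0.5013, 0) → (0.3545, 0.3545)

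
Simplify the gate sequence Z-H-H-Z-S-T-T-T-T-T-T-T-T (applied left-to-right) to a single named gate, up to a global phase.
S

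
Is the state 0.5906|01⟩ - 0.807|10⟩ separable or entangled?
Entangled

Writing the state as a|00⟩ + b|01⟩ + c|10⟩ + d|11⟩, it is a product state iff ad − bc = 0.
Here (a, b, c, d) = (0, 0.5906, -0.807, 0): ad − bc = (0)(0) − (0.5906)(-0.807) = 0.4766 ≠ 0, so the state is entangled.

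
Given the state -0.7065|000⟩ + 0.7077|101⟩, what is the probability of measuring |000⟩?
0.4991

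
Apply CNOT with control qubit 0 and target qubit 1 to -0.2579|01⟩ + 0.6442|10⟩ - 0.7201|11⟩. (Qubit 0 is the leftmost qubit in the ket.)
-0.2579|01⟩ - 0.7201|10⟩ + 0.6442|11⟩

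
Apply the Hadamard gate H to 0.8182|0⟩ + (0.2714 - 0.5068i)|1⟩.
(0.7705 - 0.3584i)|0⟩ + (0.3866 + 0.3584i)|1⟩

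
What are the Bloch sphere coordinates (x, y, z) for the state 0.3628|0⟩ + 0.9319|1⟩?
(0.6762, 0, -0.7368)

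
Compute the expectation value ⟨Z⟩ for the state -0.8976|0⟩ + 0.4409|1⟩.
0.6113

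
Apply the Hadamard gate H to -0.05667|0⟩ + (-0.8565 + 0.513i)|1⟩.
(-0.6457 + 0.3627i)|0⟩ + (0.5656 - 0.3627i)|1⟩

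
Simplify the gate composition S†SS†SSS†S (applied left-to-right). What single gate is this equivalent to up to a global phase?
S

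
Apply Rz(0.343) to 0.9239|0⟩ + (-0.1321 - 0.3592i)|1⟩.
(0.9103 - 0.1577i)|0⟩ + (-0.06886 - 0.3765i)|1⟩

Rz(0.343) = [[e^(−iθ/2), 0], [0, e^(iθ/2)]] with e^(±iθ/2) = cos(θ/2) ± i·sin(θ/2); θ = 0.343, cos(θ/2) ≈ 0.98533, sin(θ/2) ≈ 0.170661.
With a = amp(|0⟩) = 0.9239 and b = amp(|1⟩) = (-0.1321 - 0.3592i):
new amp(|0⟩) = (0.98533 - 0.170661i)·a = (0.9103 - 0.1577i)
new amp(|1⟩) = (0.98533 + 0.170661i)·b = (-0.06886 - 0.3765i)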